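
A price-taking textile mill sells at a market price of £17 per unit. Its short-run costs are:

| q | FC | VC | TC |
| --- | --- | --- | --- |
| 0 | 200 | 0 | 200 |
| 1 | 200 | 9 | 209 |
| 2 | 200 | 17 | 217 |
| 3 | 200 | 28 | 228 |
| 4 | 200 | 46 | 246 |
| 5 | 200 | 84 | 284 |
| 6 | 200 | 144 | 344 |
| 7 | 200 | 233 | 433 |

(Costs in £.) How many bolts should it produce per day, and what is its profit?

Profit at each row (π = 17q − TC): q=0: -200; q=1: -192; q=2: -183; q=3: -177; q=4: -178; q=5: -199; q=6: -242; q=7: -314.
Profit is maximized at q = 3. AVC there is 28/3 = £9.33 ≤ P, so producing beats shutting down (which would give -£200).

q = 3; profit = -£177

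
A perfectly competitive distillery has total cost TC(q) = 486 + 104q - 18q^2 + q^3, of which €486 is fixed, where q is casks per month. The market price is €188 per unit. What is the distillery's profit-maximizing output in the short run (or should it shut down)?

Produce at q = 14

From TC, MC = TC'(q) = 104 - 36q + 3q^2 and AVC = VC/q = 104 - 18q + q^2.
The AVC parabola has its vertex at q = 18/2 = 9, where AVC = 104 - 18·9 + 9^2 = €23.
Because €188 ≥ €23, revenue can cover variable cost; the firm operates.
P = MC gives -84 - 36q + 3q^2 = 0, with roots -2 and 14. Take the larger (rising MC): q* = 14.
Check: AVC at q = 14 is €48 ≤ P, so revenue covers variable cost.
Profit = P·q − TC = 188·14 − 1158 = €1474.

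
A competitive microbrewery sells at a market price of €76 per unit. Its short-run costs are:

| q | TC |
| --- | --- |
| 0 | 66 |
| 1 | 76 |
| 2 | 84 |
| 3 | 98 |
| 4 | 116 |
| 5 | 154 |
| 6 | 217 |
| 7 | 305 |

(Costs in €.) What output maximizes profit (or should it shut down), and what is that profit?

q = 6; profit = €239

Compute π = P·q − TC at each output: q=0: -66; q=1: 0; q=2: 68; q=3: 130; q=4: 188; q=5: 226; q=6: 239; q=7: 227.
Profit is maximized at q = 6. AVC there is 151/6 = €25.17 ≤ P, so producing beats shutting down (which would give -€66).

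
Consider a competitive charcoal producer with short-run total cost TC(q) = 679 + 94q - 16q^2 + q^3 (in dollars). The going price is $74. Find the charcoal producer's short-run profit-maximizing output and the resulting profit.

AVC = 94 - 16q + q^2 has its minimum $30 at q = 8; price $74 clears that bar, so the firm operates.
With MC = 94 - 32q + 3q^2, P = MC on the upward-sloping part at q* = 10.
TR = 74·10 = 740. TC = 679 + 340 = 1019. Profit = 740 − 1019 = -$279.
Shutting down would mean losing the fixed cost of $679, so operating at a loss of $279 is better by $400.

Profit = -$279 at q = 10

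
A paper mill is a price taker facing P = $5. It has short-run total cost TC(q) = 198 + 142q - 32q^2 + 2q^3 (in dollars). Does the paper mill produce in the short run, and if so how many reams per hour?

Variable cost is VC = 142q - 32q^2 + 2q^3, so AVC = VC/q = 142 - 32q + 2q^2 and MC = dTC/dq = 142 - 64q + 6q^2.
AVC hits its minimum where MC = AVC, at q = 8, giving min AVC = 142 - 32·8 + 2·8^2 = $14.
Since P = $5 < min AVC = $14, price fails to cover variable cost at any output.
Shutting down limits the loss to fixed cost, $198.

Shut down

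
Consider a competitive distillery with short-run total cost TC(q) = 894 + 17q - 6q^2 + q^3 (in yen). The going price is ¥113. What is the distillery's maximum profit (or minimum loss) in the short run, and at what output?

Profit = -¥254 at q = 8

AVC = 17 - 6q + q^2; min AVC = ¥8 at q = 3. Since P = ¥113 ≥ min AVC, the firm produces.
With MC = 17 - 12q + 3q^2, P = MC on the upward-sloping part at q* = 8.
TR = 113·8 = 904. TC = 894 + 264 = 1158. Profit = 904 − 1158 = -¥254.
By producing, the firm covers all variable cost plus ¥640 of fixed cost; shutting down would lose the full ¥894.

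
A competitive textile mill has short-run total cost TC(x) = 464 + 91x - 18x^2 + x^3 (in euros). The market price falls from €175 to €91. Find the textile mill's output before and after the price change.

AVC = 91 - 18x + x^2, minimized at x = 9 where min AVC = €10. MC = 91 - 36x + 3x^2.
With P = €175 above the shutdown price, P = MC gives x = 14.
At P = €91 ≥ min AVC, set P = MC: x = 12. The firm stays open but cuts output.

Output falls from 14 to 12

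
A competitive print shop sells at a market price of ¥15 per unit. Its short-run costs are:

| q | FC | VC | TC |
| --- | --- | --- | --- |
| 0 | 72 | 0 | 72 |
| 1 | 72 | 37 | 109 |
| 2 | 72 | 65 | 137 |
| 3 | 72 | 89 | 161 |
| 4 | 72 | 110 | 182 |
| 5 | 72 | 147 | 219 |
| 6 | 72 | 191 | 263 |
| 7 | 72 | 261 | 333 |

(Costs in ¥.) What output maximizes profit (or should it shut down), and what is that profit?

q = 0 (shut down); profit = -¥72

Profit at each row (π = 15q − TC): q=0: -72; q=1: -94; q=2: -107; q=3: -116; q=4: -122; q=5: -144; q=6: -173; q=7: -228.
Profit is highest at q = 0. Equivalently, the lowest AVC in the table is 110/4 ≈ ¥27.50 at q = 4, and P = ¥15 falls below it — price never covers variable cost, so the firm shuts down and loses only its fixed cost.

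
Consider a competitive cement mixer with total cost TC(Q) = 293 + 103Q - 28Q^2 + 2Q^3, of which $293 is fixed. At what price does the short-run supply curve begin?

$5 per unit

The firm shuts down when price falls below the minimum of average variable cost. AVC = VC/Q = 103 - 28Q + 2Q^2.
At the minimum of AVC, MC = AVC. MC = 103 - 56Q + 6Q^2; setting MC = AVC gives 4Q^2 - 28Q = 0, so Q = 7. min AVC = 5.
The firm shuts down for any P below $5.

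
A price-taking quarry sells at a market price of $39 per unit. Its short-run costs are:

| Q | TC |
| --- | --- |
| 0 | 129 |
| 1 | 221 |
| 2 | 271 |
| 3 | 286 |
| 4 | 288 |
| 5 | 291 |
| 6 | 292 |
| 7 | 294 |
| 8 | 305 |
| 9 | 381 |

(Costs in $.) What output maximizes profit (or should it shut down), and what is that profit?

Compute π = P·Q − TC at each output: Q=0: -129; Q=1: -182; Q=2: -193; Q=3: -169; Q=4: -132; Q=5: -96; Q=6: -58; Q=7: -21; Q=8: 7; Q=9: -30.
Profit is maximized at Q = 8. AVC there is 176/8 = $22 ≤ P, so producing beats shutting down (which would give -$129).

Q = 8; profit = $7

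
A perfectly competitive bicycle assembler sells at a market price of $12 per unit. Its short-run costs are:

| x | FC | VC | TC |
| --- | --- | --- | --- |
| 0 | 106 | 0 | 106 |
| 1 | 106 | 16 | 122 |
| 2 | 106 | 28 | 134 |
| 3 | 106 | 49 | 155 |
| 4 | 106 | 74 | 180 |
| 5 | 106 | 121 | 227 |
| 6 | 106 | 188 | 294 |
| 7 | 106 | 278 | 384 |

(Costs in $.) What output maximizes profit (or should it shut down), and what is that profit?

x = 0 (shut down); profit = -$106

Profit at each row (π = 12x − TC): x=0: -106; x=1: -110; x=2: -110; x=3: -119; x=4: -132; x=5: -167; x=6: -222; x=7: -300.
Profit is highest at x = 0. Equivalently, the lowest AVC in the table is 28/2 ≈ $14 at x = 2, and P = $12 falls below it — price never covers variable cost, so the firm shuts down and loses only its fixed cost.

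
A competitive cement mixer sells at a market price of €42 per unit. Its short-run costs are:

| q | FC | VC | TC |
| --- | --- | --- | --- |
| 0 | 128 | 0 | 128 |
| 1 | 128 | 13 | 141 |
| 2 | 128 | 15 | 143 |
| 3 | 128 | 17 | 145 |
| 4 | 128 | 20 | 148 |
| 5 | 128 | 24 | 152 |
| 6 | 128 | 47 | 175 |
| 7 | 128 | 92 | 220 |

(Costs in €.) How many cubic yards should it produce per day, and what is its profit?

q = 6; profit = €77

Profit at each row (π = 42q − TC): q=0: -128; q=1: -99; q=2: -59; q=3: -19; q=4: 20; q=5: 58; q=6: 77; q=7: 74.
Profit is maximized at q = 6. AVC there is 47/6 = €7.83 ≤ P, so producing beats shutting down (which would give -€128).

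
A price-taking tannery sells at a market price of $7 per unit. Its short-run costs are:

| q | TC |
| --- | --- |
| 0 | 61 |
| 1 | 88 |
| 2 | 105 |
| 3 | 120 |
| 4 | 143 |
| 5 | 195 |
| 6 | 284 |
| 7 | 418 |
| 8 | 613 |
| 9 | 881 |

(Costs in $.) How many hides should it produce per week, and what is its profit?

q = 0 (shut down); profit = -$61

Compute π = P·q − TC at each output: q=0: -61; q=1: -81; q=2: -91; q=3: -99; q=4: -115; q=5: -160; q=6: -242; q=7: -369; q=8: -557; q=9: -818.
Profit is highest at q = 0. Equivalently, the lowest AVC in the table is 59/3 ≈ $19.67 at q = 3, and P = $7 falls below it — price never covers variable cost, so the firm shuts down and loses only its fixed cost.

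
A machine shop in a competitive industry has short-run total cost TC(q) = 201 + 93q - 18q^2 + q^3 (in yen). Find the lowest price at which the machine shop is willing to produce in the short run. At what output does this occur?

The shutdown price is the minimum of AVC. VC = 93q - 18q^2 + q^3, so AVC = 93 - 18q + q^2.
At the minimum of AVC, MC = AVC. MC = 93 - 36q + 3q^2; setting MC = AVC gives 2q^2 - 18q = 0, so q = 9. min AVC = 12.
The firm shuts down for any P below ¥12.

¥12 per unit, at q = 9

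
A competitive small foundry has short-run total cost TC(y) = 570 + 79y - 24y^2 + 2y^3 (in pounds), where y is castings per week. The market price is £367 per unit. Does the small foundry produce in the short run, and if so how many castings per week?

Produce at y = 12

Strip out fixed cost: VC = 79y - 24y^2 + 2y^3. Then AVC = 79 - 24y + 2y^2 and MC = 79 - 48y + 6y^2.
AVC hits its minimum where MC = AVC, at y = 6, giving min AVC = 79 - 24·6 + 2·6^2 = £7.
P = £367 exceeds min AVC = £7, so the firm stays open.
Solving P = MC: -288 - 48y + 6y^2 = 0 ⇒ y = -4 or 12. On the upward-sloping branch, y* = 12.
Check: AVC at y = 12 is £79 ≤ P, so revenue covers variable cost.
Profit = P·y − TC = 367·12 − 1518 = £2886.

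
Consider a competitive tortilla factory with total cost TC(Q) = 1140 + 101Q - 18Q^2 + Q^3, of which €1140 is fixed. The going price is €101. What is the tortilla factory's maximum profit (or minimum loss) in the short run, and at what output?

AVC = 101 - 18Q + Q^2 has its minimum €20 at Q = 9; price €101 clears that bar, so the firm operates.
With MC = 101 - 36Q + 3Q^2, P = MC on the upward-sloping part at Q* = 12.
TR = 101·12 = 1212. TC = 1140 + 348 = 1488. Profit = 1212 − 1488 = -€276.
Shutting down would mean losing the fixed cost of €1140, so operating at a loss of €276 is better by €864.

Profit = -€276 at Q = 12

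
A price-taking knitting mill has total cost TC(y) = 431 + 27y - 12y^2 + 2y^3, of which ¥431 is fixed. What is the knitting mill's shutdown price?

¥9 per unit

The shutdown price is the minimum of AVC. VC = 27y - 12y^2 + 2y^3, so AVC = 27 - 12y + 2y^2.
At the minimum of AVC, MC = AVC. MC = 27 - 24y + 6y^2; setting MC = AVC gives 4y^2 - 12y = 0, so y = 3. min AVC = 9.
So the shutdown price is ¥9.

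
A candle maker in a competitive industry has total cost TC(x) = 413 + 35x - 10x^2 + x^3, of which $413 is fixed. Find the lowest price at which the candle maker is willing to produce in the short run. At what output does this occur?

The firm shuts down when price falls below the minimum of average variable cost. AVC = VC/x = 35 - 10x + x^2.
At the minimum of AVC, MC = AVC. MC = 35 - 20x + 3x^2; setting MC = AVC gives 2x^2 - 10x = 0, so x = 5. min AVC = 10.
The firm shuts down for any P below $10.

$10 per unit, at x = 5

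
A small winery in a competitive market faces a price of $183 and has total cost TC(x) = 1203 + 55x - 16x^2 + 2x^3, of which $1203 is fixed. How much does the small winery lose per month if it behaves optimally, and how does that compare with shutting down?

AVC = 55 - 16x + 2x^2 has its minimum $23 at x = 4; price $183 clears that bar, so the firm operates.
MC = 55 - 32x + 6x^2. Setting P = MC and taking the root on the rising branch gives x* = 8.
TR = 183·8 = 1464. TC = 1203 + 440 = 1643. Profit = 1464 − 1643 = -$179.
By producing, the firm covers all variable cost plus $1024 of fixed cost; shutting down would lose the full $1203.

Profit = -$179 at x = 8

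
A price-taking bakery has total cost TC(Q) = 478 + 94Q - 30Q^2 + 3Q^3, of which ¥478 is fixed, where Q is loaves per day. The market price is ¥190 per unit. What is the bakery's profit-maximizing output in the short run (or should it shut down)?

Produce at Q = 8

Strip out fixed cost: VC = 94Q - 30Q^2 + 3Q^3. Then AVC = 94 - 30Q + 3Q^2 and MC = 94 - 60Q + 9Q^2.
AVC hits its minimum where MC = AVC, at Q = 5, giving min AVC = 94 - 30·5 + 3·5^2 = ¥19.
P = ¥190 exceeds min AVC = ¥19, so the firm stays open.
P = MC gives -96 - 60Q + 9Q^2 = 0, with roots -4/3 and 8. Take the larger (rising MC): Q* = 8.
Check: AVC at Q = 8 is ¥46 ≤ P, so revenue covers variable cost.
Profit = P·Q − TC = 190·8 − 846 = ¥674.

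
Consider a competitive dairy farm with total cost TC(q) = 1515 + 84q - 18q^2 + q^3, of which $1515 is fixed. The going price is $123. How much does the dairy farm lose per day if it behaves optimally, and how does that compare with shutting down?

Profit = -$163 at q = 13

AVC = 84 - 18q + q^2; min AVC = $3 at q = 9. Since P = $123 ≥ min AVC, the firm produces.
With MC = 84 - 36q + 3q^2, P = MC on the upward-sloping part at q* = 13.
TR = 123·13 = 1599. TC = 1515 + 247 = 1762. Profit = 1599 − 1762 = -$163.
Shutting down would mean losing the fixed cost of $1515, so operating at a loss of $163 is better by $1352.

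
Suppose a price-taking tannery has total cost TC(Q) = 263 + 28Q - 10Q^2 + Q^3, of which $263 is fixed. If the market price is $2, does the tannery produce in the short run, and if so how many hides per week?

Shut down

From TC, MC = TC'(Q) = 28 - 20Q + 3Q^2 and AVC = VC/Q = 28 - 10Q + Q^2.
AVC hits its minimum where MC = AVC, at Q = 5, giving min AVC = 28 - 10·5 + 5^2 = $3.
Since P = $2 < min AVC = $3, price fails to cover variable cost at any output.
Best response: produce nothing and absorb the $263 fixed cost.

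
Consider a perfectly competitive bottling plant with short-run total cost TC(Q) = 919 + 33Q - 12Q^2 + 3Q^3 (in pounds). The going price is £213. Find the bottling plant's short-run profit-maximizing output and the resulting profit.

Profit = -£55 at Q = 6

AVC = 33 - 12Q + 3Q^2 has its minimum £21 at Q = 2; price £213 clears that bar, so the firm operates.
With MC = 33 - 24Q + 9Q^2, P = MC on the upward-sloping part at Q* = 6.
TR = 213·6 = 1278. TC = 919 + 414 = 1333. Profit = 1278 − 1333 = -£55.
By producing, the firm covers all variable cost plus £864 of fixed cost; shutting down would lose the full £919.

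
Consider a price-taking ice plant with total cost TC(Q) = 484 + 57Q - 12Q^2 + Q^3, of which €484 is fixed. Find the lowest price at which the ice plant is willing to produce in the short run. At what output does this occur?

The shutdown price is the minimum of AVC. VC = 57Q - 12Q^2 + Q^3, so AVC = 57 - 12Q + Q^2.
dAVC/dQ = -12 + 2Q = 0 gives Q = 6. min AVC = 57 - 12·6 + 6^2 = 21.
For P < €21 the firm produces nothing.

€21 per unit, at Q = 6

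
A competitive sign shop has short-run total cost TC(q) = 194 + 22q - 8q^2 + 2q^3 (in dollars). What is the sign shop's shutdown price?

The shutdown price is the minimum of AVC. VC = 22q - 8q^2 + 2q^3, so AVC = 22 - 8q + 2q^2.
dAVC/dq = -8 + 4q = 0 gives q = 2. min AVC = 22 - 8·2 + 2·2^2 = 14.
For P < $14 the firm produces nothing.

$14 per unit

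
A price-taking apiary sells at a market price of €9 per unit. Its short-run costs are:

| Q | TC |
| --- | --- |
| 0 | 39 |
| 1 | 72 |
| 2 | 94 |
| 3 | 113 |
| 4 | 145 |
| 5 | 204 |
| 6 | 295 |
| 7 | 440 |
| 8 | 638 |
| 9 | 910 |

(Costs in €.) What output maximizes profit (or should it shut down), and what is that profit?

Q = 0 (shut down); profit = -€39

Tabulate TR − TC: Q=0: -39; Q=1: -63; Q=2: -76; Q=3: -86; Q=4: -109; Q=5: -159; Q=6: -241; Q=7: -377; Q=8: -566; Q=9: -829.
Profit is highest at Q = 0. Equivalently, the lowest AVC in the table is 74/3 ≈ €24.67 at Q = 3, and P = €9 falls below it — price never covers variable cost, so the firm shuts down and loses only its fixed cost.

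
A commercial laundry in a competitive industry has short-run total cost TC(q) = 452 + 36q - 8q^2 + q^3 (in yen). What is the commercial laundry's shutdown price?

¥20 per unit

The shutdown price is the minimum of AVC. VC = 36q - 8q^2 + q^3, so AVC = 36 - 8q + q^2.
At the minimum of AVC, MC = AVC. MC = 36 - 16q + 3q^2; setting MC = AVC gives 2q^2 - 8q = 0, so q = 4. min AVC = 20.
For P < ¥20 the firm produces nothing.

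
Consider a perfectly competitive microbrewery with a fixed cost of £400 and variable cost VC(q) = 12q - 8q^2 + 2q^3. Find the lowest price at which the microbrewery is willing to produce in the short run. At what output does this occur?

Short-run supply begins at min AVC. From VC = 12q - 8q^2 + 2q^3, AVC = 12 - 8q + 2q^2.
dAVC/dq = -8 + 4q = 0 gives q = 2. min AVC = 12 - 8·2 + 2·2^2 = 4.
The firm shuts down for any P below £4.

£4 per unit, at q = 2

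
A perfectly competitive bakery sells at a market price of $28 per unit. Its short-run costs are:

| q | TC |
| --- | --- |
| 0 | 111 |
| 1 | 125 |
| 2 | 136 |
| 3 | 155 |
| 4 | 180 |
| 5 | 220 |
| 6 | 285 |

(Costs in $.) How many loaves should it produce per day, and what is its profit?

q = 4; profit = -$68

Profit at each row (π = 28q − TC): q=0: -111; q=1: -97; q=2: -80; q=3: -71; q=4: -68; q=5: -80; q=6: -117.
Profit is maximized at q = 4. AVC there is 69/4 = $17.25 ≤ P, so producing beats shutting down (which would give -$111).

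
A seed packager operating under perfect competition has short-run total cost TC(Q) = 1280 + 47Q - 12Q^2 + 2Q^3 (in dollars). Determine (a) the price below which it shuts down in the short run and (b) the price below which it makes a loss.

Shutdown price = $29; break-even price = $239

AVC = 47 - 12Q + 2Q^2; minimized at Q = 3, giving min AVC = $29. That is the shutdown price.
ATC = 1280/Q + 47 - 12Q + 2Q^2. Setting dATC/dQ = −1280/Q^2 − 12 + 4Q = 0 gives Q = 8 (since 4·8^3 − 12·8^2 = 1280).
min ATC = 1280/8 + 47 − 12·8 + 2·8^2 = $239. That is the break-even price.
Between these two prices the firm operates at a loss; above $239 it earns a profit.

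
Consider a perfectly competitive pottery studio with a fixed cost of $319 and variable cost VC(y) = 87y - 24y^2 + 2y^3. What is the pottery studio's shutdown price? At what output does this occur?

The shutdown price is the minimum of AVC. VC = 87y - 24y^2 + 2y^3, so AVC = 87 - 24y + 2y^2.
dAVC/dy = -24 + 4y = 0 gives y = 6. min AVC = 87 - 24·6 + 2·6^2 = 15.
For P < $15 the firm produces nothing.

$15 per unit, at y = 6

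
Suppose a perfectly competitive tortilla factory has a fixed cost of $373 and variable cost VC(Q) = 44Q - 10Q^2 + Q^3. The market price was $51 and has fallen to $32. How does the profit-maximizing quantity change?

Output falls from 7 to 6

MC = 44 - 20Q + 3Q^2; the shutdown threshold is min AVC = $19 (at Q = 5).
At P = $51 ≥ min AVC, set P = MC on the rising branch: Q = 7.
At P = $32 ≥ min AVC, set P = MC: Q = 6. The firm stays open but cuts output.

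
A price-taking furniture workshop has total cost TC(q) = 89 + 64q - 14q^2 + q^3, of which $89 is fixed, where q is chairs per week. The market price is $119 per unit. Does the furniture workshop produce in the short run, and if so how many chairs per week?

Variable cost is VC = 64q - 14q^2 + q^3, so AVC = VC/q = 64 - 14q + q^2 and MC = dTC/dq = 64 - 28q + 3q^2.
The AVC parabola has its vertex at q = 14/2 = 7, where AVC = 64 - 14·7 + 7^2 = $15.
Because $119 ≥ $15, revenue can cover variable cost; the firm operates.
P = MC gives -55 - 28q + 3q^2 = 0, with roots -5/3 and 11. Take the larger (rising MC): q* = 11.
Check: AVC at q = 11 is $31 ≤ P, so revenue covers variable cost.
Profit = P·q − TC = 119·11 − 430 = $879.

Produce at q = 11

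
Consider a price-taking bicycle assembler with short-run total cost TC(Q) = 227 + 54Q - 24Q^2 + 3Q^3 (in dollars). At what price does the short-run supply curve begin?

$6 per unit

The shutdown price is the minimum of AVC. VC = 54Q - 24Q^2 + 3Q^3, so AVC = 54 - 24Q + 3Q^2.
At the minimum of AVC, MC = AVC. MC = 54 - 48Q + 9Q^2; setting MC = AVC gives 6Q^2 - 24Q = 0, so Q = 4. min AVC = 6.
So the shutdown price is $6.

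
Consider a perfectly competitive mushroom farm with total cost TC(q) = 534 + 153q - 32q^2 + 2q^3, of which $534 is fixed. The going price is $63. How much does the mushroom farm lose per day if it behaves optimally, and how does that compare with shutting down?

AVC = 153 - 32q + 2q^2 has its minimum $25 at q = 8; price $63 clears that bar, so the firm operates.
With MC = 153 - 64q + 6q^2, P = MC on the upward-sloping part at q* = 9.
TR = 63·9 = 567. TC = 534 + 243 = 777. Profit = 567 − 777 = -$210.
That loss of $210 beats the $534 the firm would lose by shutting down; producing recovers $324 of fixed cost.

Profit = -$210 at q = 9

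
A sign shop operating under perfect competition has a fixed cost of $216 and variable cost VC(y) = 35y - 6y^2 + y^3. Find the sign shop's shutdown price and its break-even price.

AVC = 35 - 6y + y^2; minimized at y = 3, giving min AVC = $26. That is the shutdown price.
ATC = 216/y + 35 - 6y + y^2. Setting dATC/dy = −216/y^2 − 6 + 2y = 0 gives y = 6 (since 2·6^3 − 6·6^2 = 216).
min ATC = 216/6 + 35 − 6·6 + 6^2 = $71. That is the break-even price.
For $26 ≤ P < $71 the firm produces at a loss; below $26 it shuts down.

Shutdown price = $26; break-even price = $71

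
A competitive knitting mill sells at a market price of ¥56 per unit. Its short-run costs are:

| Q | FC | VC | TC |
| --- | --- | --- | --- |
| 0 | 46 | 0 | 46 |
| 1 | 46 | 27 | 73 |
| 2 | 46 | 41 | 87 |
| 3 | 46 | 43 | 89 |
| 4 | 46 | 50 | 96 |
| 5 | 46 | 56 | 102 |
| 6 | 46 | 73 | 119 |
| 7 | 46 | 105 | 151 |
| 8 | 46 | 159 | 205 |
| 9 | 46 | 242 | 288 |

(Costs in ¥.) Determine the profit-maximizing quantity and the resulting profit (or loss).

Q = 8; profit = ¥243

Tabulate TR − TC: Q=0: -46; Q=1: -17; Q=2: 25; Q=3: 79; Q=4: 128; Q=5: 178; Q=6: 217; Q=7: 241; Q=8: 243; Q=9: 216.
Profit is maximized at Q = 8. AVC there is 159/8 = ¥19.88 ≤ P, so producing beats shutting down (which would give -¥46).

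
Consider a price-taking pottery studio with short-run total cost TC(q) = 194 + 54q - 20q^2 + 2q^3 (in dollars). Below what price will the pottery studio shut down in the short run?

$4 per unit

The shutdown price is the minimum of AVC. VC = 54q - 20q^2 + 2q^3, so AVC = 54 - 20q + 2q^2.
dAVC/dq = -20 + 4q = 0 gives q = 5. min AVC = 54 - 20·5 + 2·5^2 = 4.
So the shutdown price is $4.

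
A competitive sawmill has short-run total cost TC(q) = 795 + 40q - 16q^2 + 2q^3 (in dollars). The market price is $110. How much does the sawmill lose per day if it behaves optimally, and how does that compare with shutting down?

Profit = -$207 at q = 7

AVC = 40 - 16q + 2q^2; min AVC = $8 at q = 4. Since P = $110 ≥ min AVC, the firm produces.
MC = 40 - 32q + 6q^2. Setting P = MC and taking the root on the rising branch gives q* = 7.
TR = 110·7 = 770. TC = 795 + 182 = 977. Profit = 770 − 977 = -$207.
That loss of $207 beats the $795 the firm would lose by shutting down; producing recovers $588 of fixed cost.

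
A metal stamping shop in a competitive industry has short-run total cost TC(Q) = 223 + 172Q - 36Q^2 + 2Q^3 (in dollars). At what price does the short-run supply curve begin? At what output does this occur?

The shutdown price is the minimum of AVC. VC = 172Q - 36Q^2 + 2Q^3, so AVC = 172 - 36Q + 2Q^2.
At the minimum of AVC, MC = AVC. MC = 172 - 72Q + 6Q^2; setting MC = AVC gives 4Q^2 - 36Q = 0, so Q = 9. min AVC = 10.
For P < $10 the firm produces nothing.

$10 per unit, at Q = 9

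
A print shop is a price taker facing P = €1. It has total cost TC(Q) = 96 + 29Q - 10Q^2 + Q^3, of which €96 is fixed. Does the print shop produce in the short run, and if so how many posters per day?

Shut down

Variable cost is VC = 29Q - 10Q^2 + Q^3, so AVC = VC/Q = 29 - 10Q + Q^2 and MC = dTC/dQ = 29 - 20Q + 3Q^2.
AVC hits its minimum where MC = AVC, at Q = 5, giving min AVC = 29 - 10·5 + 5^2 = €4.
Since P = €1 < min AVC = €4, price fails to cover variable cost at any output.
Best response: produce nothing and absorb the €96 fixed cost.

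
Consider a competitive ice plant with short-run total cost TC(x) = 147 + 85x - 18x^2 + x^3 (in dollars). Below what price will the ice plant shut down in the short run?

The firm shuts down when price falls below the minimum of average variable cost. AVC = VC/x = 85 - 18x + x^2.
dAVC/dx = -18 + 2x = 0 gives x = 9. min AVC = 85 - 18·9 + 9^2 = 4.
So the shutdown price is $4.

$4 per unit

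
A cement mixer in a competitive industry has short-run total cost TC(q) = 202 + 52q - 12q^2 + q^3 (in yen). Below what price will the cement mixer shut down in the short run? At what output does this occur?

The firm shuts down when price falls below the minimum of average variable cost. AVC = VC/q = 52 - 12q + q^2.
At the minimum of AVC, MC = AVC. MC = 52 - 24q + 3q^2; setting MC = AVC gives 2q^2 - 12q = 0, so q = 6. min AVC = 16.
So the shutdown price is ¥16.

¥16 per unit, at q = 6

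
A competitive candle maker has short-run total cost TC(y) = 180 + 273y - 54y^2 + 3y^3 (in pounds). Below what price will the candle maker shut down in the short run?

The shutdown price is the minimum of AVC. VC = 273y - 54y^2 + 3y^3, so AVC = 273 - 54y + 3y^2.
At the minimum of AVC, MC = AVC. MC = 273 - 108y + 9y^2; setting MC = AVC gives 6y^2 - 54y = 0, so y = 9. min AVC = 30.
The firm shuts down for any P below £30.

£30 per unit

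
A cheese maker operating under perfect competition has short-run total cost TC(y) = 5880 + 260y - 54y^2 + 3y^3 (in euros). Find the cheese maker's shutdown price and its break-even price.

Shutdown price = €17; break-even price = €512

AVC = 260 - 54y + 3y^2; minimized at y = 9, giving min AVC = €17. That is the shutdown price.
ATC = 5880/y + 260 - 54y + 3y^2. Setting dATC/dy = −5880/y^2 − 54 + 6y = 0 gives y = 14 (since 6·14^3 − 54·14^2 = 5880).
min ATC = 5880/14 + 260 − 54·14 + 3·14^2 = €512. That is the break-even price.
For €17 ≤ P < €512 the firm produces at a loss; below €17 it shuts down.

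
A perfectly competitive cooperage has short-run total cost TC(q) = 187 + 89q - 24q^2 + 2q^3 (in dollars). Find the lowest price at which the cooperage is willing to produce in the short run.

Short-run supply begins at min AVC. From VC = 89q - 24q^2 + 2q^3, AVC = 89 - 24q + 2q^2.
dAVC/dq = -24 + 4q = 0 gives q = 6. min AVC = 89 - 24·6 + 2·6^2 = 17.
For P < $17 the firm produces nothing.

$17 per unit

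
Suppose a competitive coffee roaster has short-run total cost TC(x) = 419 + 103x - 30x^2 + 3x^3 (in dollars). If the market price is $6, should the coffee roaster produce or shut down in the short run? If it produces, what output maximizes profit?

From TC, MC = TC'(x) = 103 - 60x + 9x^2 and AVC = VC/x = 103 - 30x + 3x^2.
AVC is minimized where dAVC/dx = -30 + 6x = 0, at x = 5; min AVC = 103 - 30·5 + 3·5^2 = $28.
With P < min AVC ($6 < $28), every unit sold adds to the loss.
Shutting down limits the loss to fixed cost, $419.

Shut down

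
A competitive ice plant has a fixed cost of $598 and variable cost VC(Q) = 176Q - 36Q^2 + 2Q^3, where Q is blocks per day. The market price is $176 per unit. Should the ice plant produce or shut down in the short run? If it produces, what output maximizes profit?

Produce at Q = 12

Variable cost is VC = 176Q - 36Q^2 + 2Q^3, so AVC = VC/Q = 176 - 36Q + 2Q^2 and MC = dTC/dQ = 176 - 72Q + 6Q^2.
The AVC parabola has its vertex at Q = 36/4 = 9, where AVC = 176 - 36·9 + 2·9^2 = $14.
P = $176 exceeds min AVC = $14, so the firm stays open.
Set P = MC: 176 = 176 - 72Q + 6Q^2 → -72Q + 6Q^2 = 0. The roots are Q = 0 and Q = 12; the profit-maximizing output is on the rising part of MC, so Q* = 12.
Check: AVC at Q = 12 is $32 ≤ P, so revenue covers variable cost.
Profit = P·Q − TC = 176·12 − 982 = $1130.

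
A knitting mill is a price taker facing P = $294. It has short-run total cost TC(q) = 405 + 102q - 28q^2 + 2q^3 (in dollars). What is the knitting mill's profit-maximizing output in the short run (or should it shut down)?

From TC, MC = TC'(q) = 102 - 56q + 6q^2 and AVC = VC/q = 102 - 28q + 2q^2.
AVC is minimized where dAVC/dq = -28 + 4q = 0, at q = 7; min AVC = 102 - 28·7 + 2·7^2 = $4.
Since P = $294 ≥ min AVC = $4, price covers variable cost and the firm should produce.
Set P = MC: 294 = 102 - 56q + 6q^2 → -192 - 56q + 6q^2 = 0. The roots are q = -8/3 and q = 12; the profit-maximizing output is on the rising part of MC, so q* = 12.
Check: AVC at q = 12 is $54 ≤ P, so revenue covers variable cost.
Profit = P·q − TC = 294·12 − 1053 = $2475.

Produce at q = 12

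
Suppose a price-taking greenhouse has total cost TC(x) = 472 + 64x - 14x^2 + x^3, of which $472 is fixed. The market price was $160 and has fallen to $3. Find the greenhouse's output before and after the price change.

AVC = 64 - 14x + x^2, minimized at x = 7 where min AVC = $15. MC = 64 - 28x + 3x^2.
At P = $160 ≥ min AVC, set P = MC on the rising branch: x = 12.
At P = $3 < min AVC = $15, price no longer covers variable cost at any output, so the firm shuts down: x = 0.

Output falls from 12 to 0 (the firm shuts down)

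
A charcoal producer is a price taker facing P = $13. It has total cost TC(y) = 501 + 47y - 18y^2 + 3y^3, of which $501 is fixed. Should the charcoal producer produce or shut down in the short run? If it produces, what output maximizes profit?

From TC, MC = TC'(y) = 47 - 36y + 9y^2 and AVC = VC/y = 47 - 18y + 3y^2.
AVC is minimized where dAVC/dy = -18 + 6y = 0, at y = 3; min AVC = 47 - 18·3 + 3·3^2 = $20.
P = $13 lies below min AVC = $20; no output level covers variable cost.
Best response: produce nothing and absorb the $501 fixed cost.

Shut down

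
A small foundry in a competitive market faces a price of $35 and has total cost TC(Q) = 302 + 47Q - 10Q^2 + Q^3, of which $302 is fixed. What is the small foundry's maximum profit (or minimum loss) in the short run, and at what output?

Profit = -$230 at Q = 6

AVC = 47 - 10Q + Q^2; min AVC = $22 at Q = 5. Since P = $35 ≥ min AVC, the firm produces.
With MC = 47 - 20Q + 3Q^2, P = MC on the upward-sloping part at Q* = 6.
TR = 35·6 = 210. TC = 302 + 138 = 440. Profit = 210 − 440 = -$230.
That loss of $230 beats the $302 the firm would lose by shutting down; producing recovers $72 of fixed cost.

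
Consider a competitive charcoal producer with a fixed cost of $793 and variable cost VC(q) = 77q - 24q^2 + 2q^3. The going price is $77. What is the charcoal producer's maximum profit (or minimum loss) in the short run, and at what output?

Profit = -$281 at q = 8

AVC = 77 - 24q + 2q^2 has its minimum $5 at q = 6; price $77 clears that bar, so the firm operates.
With MC = 77 - 48q + 6q^2, P = MC on the upward-sloping part at q* = 8.
TR = 77·8 = 616. TC = 793 + 104 = 897. Profit = 616 − 897 = -$281.
That loss of $281 beats the $793 the firm would lose by shutting down; producing recovers $512 of fixed cost.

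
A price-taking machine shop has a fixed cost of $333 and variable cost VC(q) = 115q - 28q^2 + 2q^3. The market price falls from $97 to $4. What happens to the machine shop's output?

Output falls from 9 to 0 (the firm shuts down)

MC = 115 - 56q + 6q^2; the shutdown threshold is min AVC = $17 (at q = 7).
With P = $97 above the shutdown price, P = MC gives q = 9.
At P = $4 < min AVC = $17, price no longer covers variable cost at any output, so the firm shuts down: q = 0.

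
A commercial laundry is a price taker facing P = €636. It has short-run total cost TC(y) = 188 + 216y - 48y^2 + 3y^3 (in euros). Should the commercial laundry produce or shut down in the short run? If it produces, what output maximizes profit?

From TC, MC = TC'(y) = 216 - 96y + 9y^2 and AVC = VC/y = 216 - 48y + 3y^2.
The AVC parabola has its vertex at y = 48/6 = 8, where AVC = 216 - 48·8 + 3·8^2 = €24.
Because €636 ≥ €24, revenue can cover variable cost; the firm operates.
Set P = MC: 636 = 216 - 96y + 9y^2 → -420 - 96y + 9y^2 = 0. The roots are y = -10/3 and y = 14; the profit-maximizing output is on the rising part of MC, so y* = 14.
Check: AVC at y = 14 is €132 ≤ P, so revenue covers variable cost.
Profit = P·y − TC = 636·14 − 2036 = €6868.

Produce at y = 14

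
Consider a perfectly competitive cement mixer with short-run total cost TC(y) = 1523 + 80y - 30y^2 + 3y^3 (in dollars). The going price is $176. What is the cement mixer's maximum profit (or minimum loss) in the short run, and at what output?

Profit = -$371 at y = 8

AVC = 80 - 30y + 3y^2 has its minimum $5 at y = 5; price $176 clears that bar, so the firm operates.
MC = 80 - 60y + 9y^2. Setting P = MC and taking the root on the rising branch gives y* = 8.
TR = 176·8 = 1408. TC = 1523 + 256 = 1779. Profit = 1408 − 1779 = -$371.
Shutting down would mean losing the fixed cost of $1523, so operating at a loss of $371 is better by $1152.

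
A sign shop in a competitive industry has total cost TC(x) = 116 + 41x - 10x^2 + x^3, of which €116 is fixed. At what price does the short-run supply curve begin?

Short-run supply begins at min AVC. From VC = 41x - 10x^2 + x^3, AVC = 41 - 10x + x^2.
dAVC/dx = -10 + 2x = 0 gives x = 5. min AVC = 41 - 10·5 + 5^2 = 16.
The firm shuts down for any P below €16.

€16 per unit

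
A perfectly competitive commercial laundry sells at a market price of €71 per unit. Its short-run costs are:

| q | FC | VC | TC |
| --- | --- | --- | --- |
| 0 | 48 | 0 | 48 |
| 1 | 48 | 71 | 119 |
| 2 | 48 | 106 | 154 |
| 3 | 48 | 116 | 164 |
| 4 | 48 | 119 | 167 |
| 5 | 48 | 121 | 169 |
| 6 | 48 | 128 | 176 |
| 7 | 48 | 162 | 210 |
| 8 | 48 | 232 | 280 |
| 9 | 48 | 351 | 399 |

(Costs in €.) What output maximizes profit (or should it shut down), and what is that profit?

Tabulate TR − TC: q=0: -48; q=1: -48; q=2: -12; q=3: 49; q=4: 117; q=5: 186; q=6: 250; q=7: 287; q=8: 288; q=9: 240.
Profit is maximized at q = 8. AVC there is 232/8 = €29 ≤ P, so producing beats shutting down (which would give -€48).

q = 8; profit = €288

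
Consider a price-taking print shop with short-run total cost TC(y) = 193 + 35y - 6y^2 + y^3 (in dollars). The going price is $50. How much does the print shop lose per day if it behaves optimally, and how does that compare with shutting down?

AVC = 35 - 6y + y^2; min AVC = $26 at y = 3. Since P = $50 ≥ min AVC, the firm produces.
MC = 35 - 12y + 3y^2. Setting P = MC and taking the root on the rising branch gives y* = 5.
TR = 50·5 = 250. TC = 193 + 150 = 343. Profit = 250 − 343 = -$93.
By producing, the firm covers all variable cost plus $100 of fixed cost; shutting down would lose the full $193.

Profit = -$93 at y = 5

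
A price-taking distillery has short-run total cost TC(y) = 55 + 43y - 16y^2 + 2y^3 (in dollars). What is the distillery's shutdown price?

Short-run supply begins at min AVC. From VC = 43y - 16y^2 + 2y^3, AVC = 43 - 16y + 2y^2.
At the minimum of AVC, MC = AVC. MC = 43 - 32y + 6y^2; setting MC = AVC gives 4y^2 - 16y = 0, so y = 4. min AVC = 11.
So the shutdown price is $11.

$11 per unit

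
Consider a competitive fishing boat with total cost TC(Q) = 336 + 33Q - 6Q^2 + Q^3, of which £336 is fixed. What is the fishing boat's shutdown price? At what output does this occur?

£24 per unit, at Q = 3

Short-run supply begins at min AVC. From VC = 33Q - 6Q^2 + Q^3, AVC = 33 - 6Q + Q^2.
At the minimum of AVC, MC = AVC. MC = 33 - 12Q + 3Q^2; setting MC = AVC gives 2Q^2 - 6Q = 0, so Q = 3. min AVC = 24.
The firm shuts down for any P below £24.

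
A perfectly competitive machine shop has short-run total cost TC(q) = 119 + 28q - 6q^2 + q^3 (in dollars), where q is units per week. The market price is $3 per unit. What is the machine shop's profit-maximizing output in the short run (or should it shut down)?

Shut down

Variable cost is VC = 28q - 6q^2 + q^3, so AVC = VC/q = 28 - 6q + q^2 and MC = dTC/dq = 28 - 12q + 3q^2.
The AVC parabola has its vertex at q = 6/2 = 3, where AVC = 28 - 6·3 + 3^2 = $19.
Since P = $3 < min AVC = $19, price fails to cover variable cost at any output.
Best response: produce nothing and absorb the $119 fixed cost.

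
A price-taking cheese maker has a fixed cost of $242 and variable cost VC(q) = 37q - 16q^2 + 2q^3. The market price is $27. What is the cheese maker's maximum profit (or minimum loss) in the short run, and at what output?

AVC = 37 - 16q + 2q^2; min AVC = $5 at q = 4. Since P = $27 ≥ min AVC, the firm produces.
With MC = 37 - 32q + 6q^2, P = MC on the upward-sloping part at q* = 5.
TR = 27·5 = 135. TC = 242 + 35 = 277. Profit = 135 − 277 = -$142.
Shutting down would mean losing the fixed cost of $242, so operating at a loss of $142 is better by $100.

Profit = -$142 at q = 5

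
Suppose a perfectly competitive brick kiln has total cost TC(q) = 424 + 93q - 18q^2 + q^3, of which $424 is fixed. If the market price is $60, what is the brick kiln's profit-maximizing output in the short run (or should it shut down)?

Produce at q = 11

From TC, MC = TC'(q) = 93 - 36q + 3q^2 and AVC = VC/q = 93 - 18q + q^2.
AVC is minimized where dAVC/dq = -18 + 2q = 0, at q = 9; min AVC = 93 - 18·9 + 9^2 = $12.
P = $60 exceeds min AVC = $12, so the firm stays open.
Set P = MC: 60 = 93 - 36q + 3q^2 → 33 - 36q + 3q^2 = 0. The roots are q = 1 and q = 11; the profit-maximizing output is on the rising part of MC, so q* = 11.
Check: AVC at q = 11 is $16 ≤ P, so revenue covers variable cost.
Profit = P·q − TC = 60·11 − 600 = $60.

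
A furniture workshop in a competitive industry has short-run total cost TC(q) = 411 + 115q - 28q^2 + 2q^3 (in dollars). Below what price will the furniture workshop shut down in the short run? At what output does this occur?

The shutdown price is the minimum of AVC. VC = 115q - 28q^2 + 2q^3, so AVC = 115 - 28q + 2q^2.
dAVC/dq = -28 + 4q = 0 gives q = 7. min AVC = 115 - 28·7 + 2·7^2 = 17.
For P < $17 the firm produces nothing.

$17 per unit, at q = 7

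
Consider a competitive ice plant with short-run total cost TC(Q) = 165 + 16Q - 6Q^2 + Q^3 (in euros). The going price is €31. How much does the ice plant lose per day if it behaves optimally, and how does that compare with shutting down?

Profit = -€65 at Q = 5

AVC = 16 - 6Q + Q^2; min AVC = €7 at Q = 3. Since P = €31 ≥ min AVC, the firm produces.
MC = 16 - 12Q + 3Q^2. Setting P = MC and taking the root on the rising branch gives Q* = 5.
TR = 31·5 = 155. TC = 165 + 55 = 220. Profit = 155 − 220 = -€65.
Shutting down would mean losing the fixed cost of €165, so operating at a loss of €65 is better by €100.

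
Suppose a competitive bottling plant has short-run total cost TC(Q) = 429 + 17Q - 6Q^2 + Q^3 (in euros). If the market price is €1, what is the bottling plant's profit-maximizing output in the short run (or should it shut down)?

From TC, MC = TC'(Q) = 17 - 12Q + 3Q^2 and AVC = VC/Q = 17 - 6Q + Q^2.
AVC is minimized where dAVC/dQ = -6 + 2Q = 0, at Q = 3; min AVC = 17 - 6·3 + 3^2 = €8.
With P < min AVC (€1 < €8), every unit sold adds to the loss.
The firm minimizes its loss by shutting down and losing only its fixed cost of €429.

Shut down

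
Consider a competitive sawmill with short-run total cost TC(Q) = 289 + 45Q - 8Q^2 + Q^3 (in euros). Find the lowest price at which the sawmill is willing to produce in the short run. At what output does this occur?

€29 per unit, at Q = 4

The shutdown price is the minimum of AVC. VC = 45Q - 8Q^2 + Q^3, so AVC = 45 - 8Q + Q^2.
dAVC/dQ = -8 + 2Q = 0 gives Q = 4. min AVC = 45 - 8·4 + 4^2 = 29.
The firm shuts down for any P below €29.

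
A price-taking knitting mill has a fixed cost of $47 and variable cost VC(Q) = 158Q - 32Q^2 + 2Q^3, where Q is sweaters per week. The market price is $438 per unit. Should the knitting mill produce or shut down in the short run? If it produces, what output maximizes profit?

Produce at Q = 14

Strip out fixed cost: VC = 158Q - 32Q^2 + 2Q^3. Then AVC = 158 - 32Q + 2Q^2 and MC = 158 - 64Q + 6Q^2.
AVC hits its minimum where MC = AVC, at Q = 8, giving min AVC = 158 - 32·8 + 2·8^2 = $30.
Since P = $438 ≥ min AVC = $30, price covers variable cost and the firm should produce.
Set P = MC: 438 = 158 - 64Q + 6Q^2 → -280 - 64Q + 6Q^2 = 0. The roots are Q = -10/3 and Q = 14; the profit-maximizing output is on the rising part of MC, so Q* = 14.
Check: AVC at Q = 14 is $102 ≤ P, so revenue covers variable cost.
Profit = P·Q − TC = 438·14 − 1475 = $4657.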